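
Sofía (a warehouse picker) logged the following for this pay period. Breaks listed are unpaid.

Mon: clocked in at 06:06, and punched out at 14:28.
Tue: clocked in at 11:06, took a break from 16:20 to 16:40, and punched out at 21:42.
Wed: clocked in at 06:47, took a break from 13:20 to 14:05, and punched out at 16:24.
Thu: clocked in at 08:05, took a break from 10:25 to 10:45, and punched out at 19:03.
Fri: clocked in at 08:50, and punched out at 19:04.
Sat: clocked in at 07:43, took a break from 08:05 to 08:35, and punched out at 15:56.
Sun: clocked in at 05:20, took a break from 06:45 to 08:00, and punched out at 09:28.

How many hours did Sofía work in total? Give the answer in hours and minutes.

Mon: 06:06–14:28 = 8 h 22 min
Tue: 11:06–21:42 = 10 h 36 min; less 20 min break → 10 h 16 min
Wed: 06:47–16:24 = 9 h 37 min; less 45 min break → 8 h 52 min
Thu: 08:05–19:03 = 10 h 58 min; less 20 min break → 10 h 38 min
Fri: 08:50–19:04 = 10 h 14 min
Sat: 07:43–15:56 = 8 h 13 min; less 30 min break → 7 h 43 min
Sun: 05:20–09:28 = 4 h 8 min; less 75 min break → 2 h 53 min
Total: 8 h 22 min + 10 h 16 min + 8 h 52 min + 10 h 38 min + 10 h 14 min + 7 h 43 min + 2 h 53 min = 58 h 58 min.

58 h 58 min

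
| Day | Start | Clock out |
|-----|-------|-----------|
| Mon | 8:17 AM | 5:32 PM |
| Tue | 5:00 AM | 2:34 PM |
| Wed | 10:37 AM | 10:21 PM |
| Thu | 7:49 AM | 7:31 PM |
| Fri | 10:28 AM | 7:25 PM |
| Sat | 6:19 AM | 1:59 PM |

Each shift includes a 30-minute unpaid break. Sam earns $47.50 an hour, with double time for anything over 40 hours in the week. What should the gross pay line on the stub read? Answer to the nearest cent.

$3407.33

Mon: 8:17 AM–5:32 PM = 9 h 15 min; less 30 min break → 8 h 45 min
Tue: 5:00 AM–2:34 PM = 9 h 34 min; less 30 min break → 9 h 4 min
Wed: 10:37 AM–10:21 PM = 11 h 44 min; less 30 min break → 11 h 14 min
Thu: 7:49 AM–7:31 PM = 11 h 42 min; less 30 min break → 11 h 12 min
Fri: 10:28 AM–7:25 PM = 8 h 57 min; less 30 min break → 8 h 27 min
Sat: 6:19 AM–1:59 PM = 7 h 40 min; less 30 min break → 7 h 10 min
Total worked: 55 h 52 min = 3352 min.
Regular 40 h 0 min = 2400 min at $47.50/h; overtime 15 h 52 min = 952 min at $95.00/h.
Pay = (2400 × $47.50 + 952 × $95.00) ÷ 60 = $3407.33.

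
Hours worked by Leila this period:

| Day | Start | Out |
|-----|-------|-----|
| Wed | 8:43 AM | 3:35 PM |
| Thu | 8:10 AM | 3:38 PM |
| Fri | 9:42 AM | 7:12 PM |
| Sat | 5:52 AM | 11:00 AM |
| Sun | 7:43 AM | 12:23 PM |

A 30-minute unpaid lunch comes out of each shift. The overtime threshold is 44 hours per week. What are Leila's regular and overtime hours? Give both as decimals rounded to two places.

Regular 31.13 hours, overtime 0.00 hours

Wed: 8:43 AM–3:35 PM = 6 h 52 min; less 30 min break → 6 h 22 min
Thu: 8:10 AM–3:38 PM = 7 h 28 min; less 30 min break → 6 h 58 min
Fri: 9:42 AM–7:12 PM = 9 h 30 min; less 30 min break → 9 h 0 min
Sat: 5:52 AM–11:00 AM = 5 h 8 min; less 30 min break → 4 h 38 min
Sun: 7:43 AM–12:23 PM = 4 h 40 min; less 30 min break → 4 h 10 min
Total worked: 31 h 8 min = 31.13 h.
Threshold 44 h → overtime 0 h 0 min, regular 31 h 8 min.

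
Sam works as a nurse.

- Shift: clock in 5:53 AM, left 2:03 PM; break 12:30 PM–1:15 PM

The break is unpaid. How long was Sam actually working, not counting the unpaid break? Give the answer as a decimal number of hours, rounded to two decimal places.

7.42 hours

Shift: 5:53 AM–2:03 PM = 8 h 10 min; less 45 min break → 7 h 25 min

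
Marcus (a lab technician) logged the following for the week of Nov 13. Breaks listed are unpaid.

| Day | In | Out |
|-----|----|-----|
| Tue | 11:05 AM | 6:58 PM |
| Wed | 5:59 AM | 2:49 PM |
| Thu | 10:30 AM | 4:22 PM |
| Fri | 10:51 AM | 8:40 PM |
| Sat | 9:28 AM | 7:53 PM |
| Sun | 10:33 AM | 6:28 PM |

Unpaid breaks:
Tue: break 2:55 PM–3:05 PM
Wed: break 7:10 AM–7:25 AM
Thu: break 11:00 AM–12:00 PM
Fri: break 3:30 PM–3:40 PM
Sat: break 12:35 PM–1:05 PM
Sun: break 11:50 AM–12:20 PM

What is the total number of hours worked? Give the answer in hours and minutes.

Tue: 11:05 AM–6:58 PM = 7 h 53 min; less 10 min break → 7 h 43 min
Wed: 5:59 AM–2:49 PM = 8 h 50 min; less 15 min break → 8 h 35 min
Thu: 10:30 AM–4:22 PM = 5 h 52 min; less 60 min break → 4 h 52 min
Fri: 10:51 AM–8:40 PM = 9 h 49 min; less 10 min break → 9 h 39 min
Sat: 9:28 AM–7:53 PM = 10 h 25 min; less 30 min break → 9 h 55 min
Sun: 10:33 AM–6:28 PM = 7 h 55 min; less 30 min break → 7 h 25 min
Total: 7 h 43 min + 8 h 35 min + 4 h 52 min + 9 h 39 min + 9 h 55 min + 7 h 25 min = 48 h 9 min.

48 h 9 min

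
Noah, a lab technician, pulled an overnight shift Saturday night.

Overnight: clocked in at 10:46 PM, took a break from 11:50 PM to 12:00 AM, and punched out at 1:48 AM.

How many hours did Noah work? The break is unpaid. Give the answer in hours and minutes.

Overnight: 10:46 PM → midnight = 1 h 14 min; midnight → 1:48 AM = 1 h 48 min; span 3 h 2 min; less 10 min break → 2 h 52 min

2 h 52 min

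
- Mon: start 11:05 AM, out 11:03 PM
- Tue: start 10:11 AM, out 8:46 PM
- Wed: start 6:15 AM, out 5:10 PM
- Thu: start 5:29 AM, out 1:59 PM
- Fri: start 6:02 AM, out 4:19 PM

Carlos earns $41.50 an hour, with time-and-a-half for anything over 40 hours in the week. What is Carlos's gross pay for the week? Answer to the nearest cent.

$2422.56

Mon: 11:05 AM–11:03 PM = 11 h 58 min
Tue: 10:11 AM–8:46 PM = 10 h 35 min
Wed: 6:15 AM–5:10 PM = 10 h 55 min
Thu: 5:29 AM–1:59 PM = 8 h 30 min
Fri: 6:02 AM–4:19 PM = 10 h 17 min
Total worked: 52 h 15 min = 3135 min.
Regular 40 h 0 min = 2400 min at $41.50/h; overtime 12 h 15 min = 735 min at $62.25/h.
Pay = (2400 × $41.50 + 735 × $62.25) ÷ 60 = $2422.56.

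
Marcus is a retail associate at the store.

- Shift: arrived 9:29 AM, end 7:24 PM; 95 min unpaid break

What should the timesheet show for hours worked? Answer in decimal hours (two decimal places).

8.33 hours

Shift: 9:29 AM–7:24 PM = 9 h 55 min; less 95 min break → 8 h 20 min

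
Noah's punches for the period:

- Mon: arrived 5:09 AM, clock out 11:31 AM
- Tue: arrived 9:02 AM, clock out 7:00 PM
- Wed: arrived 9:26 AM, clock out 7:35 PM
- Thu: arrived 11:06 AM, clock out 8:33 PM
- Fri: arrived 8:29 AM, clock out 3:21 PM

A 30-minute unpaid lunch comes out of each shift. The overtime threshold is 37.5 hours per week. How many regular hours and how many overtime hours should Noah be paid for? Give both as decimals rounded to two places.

Mon: 5:09 AM–11:31 AM = 6 h 22 min; less 30 min break → 5 h 52 min
Tue: 9:02 AM–7:00 PM = 9 h 58 min; less 30 min break → 9 h 28 min
Wed: 9:26 AM–7:35 PM = 10 h 9 min; less 30 min break → 9 h 39 min
Thu: 11:06 AM–8:33 PM = 9 h 27 min; less 30 min break → 8 h 57 min
Fri: 8:29 AM–3:21 PM = 6 h 52 min; less 30 min break → 6 h 22 min
Total worked: 40 h 18 min = 40.30 h.
Threshold 37.5 h → overtime 2 h 48 min, regular 37 h 30 min.

Regular 37.50 hours, overtime 2.80 hours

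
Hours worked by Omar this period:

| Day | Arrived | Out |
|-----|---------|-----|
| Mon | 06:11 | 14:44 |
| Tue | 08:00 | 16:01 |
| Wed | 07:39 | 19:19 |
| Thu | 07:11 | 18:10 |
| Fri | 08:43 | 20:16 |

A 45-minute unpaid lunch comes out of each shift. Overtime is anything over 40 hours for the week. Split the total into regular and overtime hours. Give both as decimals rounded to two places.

Mon: 06:11–14:44 = 8 h 33 min; less 45 min break → 7 h 48 min
Tue: 08:00–16:01 = 8 h 1 min; less 45 min break → 7 h 16 min
Wed: 07:39–19:19 = 11 h 40 min; less 45 min break → 10 h 55 min
Thu: 07:11–18:10 = 10 h 59 min; less 45 min break → 10 h 14 min
Fri: 08:43–20:16 = 11 h 33 min; less 45 min break → 10 h 48 min
Total worked: 47 h 1 min = 47.02 h.
Threshold 40 h → overtime 7 h 1 min, regular 40 h 0 min.

Regular 40.00 hours, overtime 7.02 hours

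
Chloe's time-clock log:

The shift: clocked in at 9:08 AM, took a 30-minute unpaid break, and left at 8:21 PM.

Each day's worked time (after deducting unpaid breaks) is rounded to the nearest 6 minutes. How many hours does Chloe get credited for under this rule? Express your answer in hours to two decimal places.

10.70 hours

The shift: 9:08 AM–8:21 PM = 11 h 13 min − 30 min = 10 h 43 min → rounds to 10 h 42 min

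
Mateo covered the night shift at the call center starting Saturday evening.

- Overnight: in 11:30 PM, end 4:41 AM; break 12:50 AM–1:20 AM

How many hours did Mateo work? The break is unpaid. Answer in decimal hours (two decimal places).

4.68 hours

Overnight: 11:30 PM → midnight = 0 h 30 min; midnight → 4:41 AM = 4 h 41 min; span 5 h 11 min; less 30 min break → 4 h 41 min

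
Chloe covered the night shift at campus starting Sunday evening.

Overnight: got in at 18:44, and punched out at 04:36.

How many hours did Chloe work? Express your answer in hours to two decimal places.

9.87 hours

Overnight: 18:44 → midnight = 5 h 16 min; midnight → 04:36 = 4 h 36 min; span 9 h 52 min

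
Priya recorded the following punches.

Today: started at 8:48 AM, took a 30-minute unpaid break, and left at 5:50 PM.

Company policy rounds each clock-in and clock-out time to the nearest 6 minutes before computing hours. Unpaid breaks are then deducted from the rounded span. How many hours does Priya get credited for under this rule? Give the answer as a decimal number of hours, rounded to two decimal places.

8.50 hours

Today: in 8:48 AM→8:48 AM, out 5:50 PM→5:48 PM; 9 h 0 min − 30 min = 8 h 30 min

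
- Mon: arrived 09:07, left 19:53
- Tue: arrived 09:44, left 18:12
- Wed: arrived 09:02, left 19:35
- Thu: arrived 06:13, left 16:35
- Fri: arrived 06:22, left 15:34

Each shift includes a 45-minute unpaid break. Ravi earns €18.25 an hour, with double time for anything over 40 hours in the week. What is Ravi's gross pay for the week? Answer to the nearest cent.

Mon: 09:07–19:53 = 10 h 46 min; less 45 min break → 10 h 1 min
Tue: 09:44–18:12 = 8 h 28 min; less 45 min break → 7 h 43 min
Wed: 09:02–19:35 = 10 h 33 min; less 45 min break → 9 h 48 min
Thu: 06:13–16:35 = 10 h 22 min; less 45 min break → 9 h 37 min
Fri: 06:22–15:34 = 9 h 12 min; less 45 min break → 8 h 27 min
Total worked: 45 h 36 min = 2736 min.
Regular 40 h 0 min = 2400 min at €18.25/h; overtime 5 h 36 min = 336 min at €36.50/h.
Pay = (2400 × €18.25 + 336 × €36.50) ÷ 60 = €934.40.

€934.40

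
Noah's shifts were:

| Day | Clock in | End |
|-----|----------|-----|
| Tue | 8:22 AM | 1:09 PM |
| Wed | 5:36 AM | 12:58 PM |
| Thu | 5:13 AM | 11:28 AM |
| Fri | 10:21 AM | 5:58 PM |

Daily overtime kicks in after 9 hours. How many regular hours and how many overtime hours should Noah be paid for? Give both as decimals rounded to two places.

Regular 26.02 hours, overtime 0.00 hours

Tue: 8:22 AM–1:09 PM = 4 h 47 min
Wed: 5:36 AM–12:58 PM = 7 h 22 min
Thu: 5:13 AM–11:28 AM = 6 h 15 min
Fri: 10:21 AM–5:58 PM = 7 h 37 min
Tue reg 4 h 47 min / OT 0 h 0 min; Wed reg 7 h 22 min / OT 0 h 0 min; Thu reg 6 h 15 min / OT 0 h 0 min; Fri reg 7 h 37 min / OT 0 h 0 min.
Totals: regular 26 h 1 min, overtime 0 h 0 min.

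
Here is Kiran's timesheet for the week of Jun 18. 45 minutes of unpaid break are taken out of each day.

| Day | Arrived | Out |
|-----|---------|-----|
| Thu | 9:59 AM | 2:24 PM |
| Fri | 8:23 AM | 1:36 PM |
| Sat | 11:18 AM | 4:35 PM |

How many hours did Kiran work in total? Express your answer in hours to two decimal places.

12.67 hours

Thu: 9:59 AM–2:24 PM = 4 h 25 min; less 45 min break → 3 h 40 min
Fri: 8:23 AM–1:36 PM = 5 h 13 min; less 45 min break → 4 h 28 min
Sat: 11:18 AM–4:35 PM = 5 h 17 min; less 45 min break → 4 h 32 min
Total: 3 h 40 min + 4 h 28 min + 4 h 32 min = 12 h 40 min.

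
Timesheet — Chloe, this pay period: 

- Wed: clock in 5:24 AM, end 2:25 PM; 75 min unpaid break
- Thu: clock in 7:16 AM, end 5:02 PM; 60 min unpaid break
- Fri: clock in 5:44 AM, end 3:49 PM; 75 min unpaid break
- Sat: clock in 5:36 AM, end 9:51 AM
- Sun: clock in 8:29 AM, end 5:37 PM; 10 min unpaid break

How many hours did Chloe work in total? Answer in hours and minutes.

Wed: 5:24 AM–2:25 PM = 9 h 1 min; less 75 min break → 7 h 46 min
Thu: 7:16 AM–5:02 PM = 9 h 46 min; less 60 min break → 8 h 46 min
Fri: 5:44 AM–3:49 PM = 10 h 5 min; less 75 min break → 8 h 50 min
Sat: 5:36 AM–9:51 AM = 4 h 15 min
Sun: 8:29 AM–5:37 PM = 9 h 8 min; less 10 min break → 8 h 58 min
Total: 7 h 46 min + 8 h 46 min + 8 h 50 min + 4 h 15 min + 8 h 58 min = 38 h 35 min.

38 h 35 min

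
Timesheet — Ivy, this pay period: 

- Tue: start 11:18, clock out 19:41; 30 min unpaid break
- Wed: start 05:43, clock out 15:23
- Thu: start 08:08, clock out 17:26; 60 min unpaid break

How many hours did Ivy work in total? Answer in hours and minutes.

Tue: 11:18–19:41 = 8 h 23 min; less 30 min break → 7 h 53 min
Wed: 05:43–15:23 = 9 h 40 min
Thu: 08:08–17:26 = 9 h 18 min; less 60 min break → 8 h 18 min
Total: 7 h 53 min + 9 h 40 min + 8 h 18 min = 25 h 51 min.

25 h 51 min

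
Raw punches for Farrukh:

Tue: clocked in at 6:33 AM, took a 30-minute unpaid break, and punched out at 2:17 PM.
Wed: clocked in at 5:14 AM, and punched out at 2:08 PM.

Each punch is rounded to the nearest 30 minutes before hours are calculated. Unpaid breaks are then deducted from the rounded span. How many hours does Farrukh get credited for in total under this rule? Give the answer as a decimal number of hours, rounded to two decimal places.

16.50 hours

Tue: in 6:33 AM→6:30 AM, out 2:17 PM→2:30 PM; 8 h 0 min − 30 min = 7 h 30 min
Wed: in 5:14 AM→5:00 AM, out 2:08 PM→2:00 PM; 9 h 0 min
Total credited: 16 h 30 min.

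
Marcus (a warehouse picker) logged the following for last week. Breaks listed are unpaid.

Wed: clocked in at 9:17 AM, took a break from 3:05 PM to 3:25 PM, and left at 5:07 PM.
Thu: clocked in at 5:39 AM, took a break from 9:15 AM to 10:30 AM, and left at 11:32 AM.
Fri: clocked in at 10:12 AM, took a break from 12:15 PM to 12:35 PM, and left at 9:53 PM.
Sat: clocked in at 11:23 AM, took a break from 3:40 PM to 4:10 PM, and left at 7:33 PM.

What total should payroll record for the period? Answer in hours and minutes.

31 h 9 min

Wed: 9:17 AM–5:07 PM = 7 h 50 min; less 20 min break → 7 h 30 min
Thu: 5:39 AM–11:32 AM = 5 h 53 min; less 75 min break → 4 h 38 min
Fri: 10:12 AM–9:53 PM = 11 h 41 min; less 20 min break → 11 h 21 min
Sat: 11:23 AM–7:33 PM = 8 h 10 min; less 30 min break → 7 h 40 min
Total: 7 h 30 min + 4 h 38 min + 11 h 21 min + 7 h 40 min = 31 h 9 min.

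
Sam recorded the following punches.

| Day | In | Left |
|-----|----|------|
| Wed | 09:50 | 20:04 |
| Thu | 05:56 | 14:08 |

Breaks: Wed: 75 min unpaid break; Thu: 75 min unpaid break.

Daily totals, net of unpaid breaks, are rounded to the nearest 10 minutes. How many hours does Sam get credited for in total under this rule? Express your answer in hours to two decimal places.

16.00 hours

Wed: 09:50–20:04 = 10 h 14 min − 75 min = 8 h 59 min → rounds to 9 h 0 min
Thu: 05:56–14:08 = 8 h 12 min − 75 min = 6 h 57 min → rounds to 7 h 0 min
Total credited: 16 h 0 min.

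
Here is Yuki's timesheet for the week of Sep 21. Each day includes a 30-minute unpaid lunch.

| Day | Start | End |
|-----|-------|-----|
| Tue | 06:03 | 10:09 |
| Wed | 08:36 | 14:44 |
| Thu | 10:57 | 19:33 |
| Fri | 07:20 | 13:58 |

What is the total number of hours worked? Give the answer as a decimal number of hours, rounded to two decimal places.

Tue: 06:03–10:09 = 4 h 6 min; less 30 min break → 3 h 36 min
Wed: 08:36–14:44 = 6 h 8 min; less 30 min break → 5 h 38 min
Thu: 10:57–19:33 = 8 h 36 min; less 30 min break → 8 h 6 min
Fri: 07:20–13:58 = 6 h 38 min; less 30 min break → 6 h 8 min
Total: 3 h 36 min + 5 h 38 min + 8 h 6 min + 6 h 8 min = 23 h 28 min.

23.47 hours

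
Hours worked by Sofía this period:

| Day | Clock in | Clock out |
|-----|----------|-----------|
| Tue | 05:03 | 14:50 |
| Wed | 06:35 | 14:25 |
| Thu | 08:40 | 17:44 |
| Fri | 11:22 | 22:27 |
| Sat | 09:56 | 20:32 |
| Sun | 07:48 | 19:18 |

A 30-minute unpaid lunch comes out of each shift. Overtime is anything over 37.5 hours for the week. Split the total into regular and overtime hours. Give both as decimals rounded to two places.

Tue: 05:03–14:50 = 9 h 47 min; less 30 min break → 9 h 17 min
Wed: 06:35–14:25 = 7 h 50 min; less 30 min break → 7 h 20 min
Thu: 08:40–17:44 = 9 h 4 min; less 30 min break → 8 h 34 min
Fri: 11:22–22:27 = 11 h 5 min; less 30 min break → 10 h 35 min
Sat: 09:56–20:32 = 10 h 36 min; less 30 min break → 10 h 6 min
Sun: 07:48–19:18 = 11 h 30 min; less 30 min break → 11 h 0 min
Total worked: 56 h 52 min = 56.87 h.
Threshold 37.5 h → overtime 19 h 22 min, regular 37 h 30 min.

Regular 37.50 hours, overtime 19.37 hours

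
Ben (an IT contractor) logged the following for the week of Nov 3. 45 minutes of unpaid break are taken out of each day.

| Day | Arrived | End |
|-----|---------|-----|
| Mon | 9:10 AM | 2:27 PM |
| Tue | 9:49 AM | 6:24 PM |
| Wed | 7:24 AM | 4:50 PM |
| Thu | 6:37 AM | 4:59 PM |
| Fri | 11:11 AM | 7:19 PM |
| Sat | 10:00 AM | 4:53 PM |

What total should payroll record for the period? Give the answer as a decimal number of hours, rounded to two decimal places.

Mon: 9:10 AM–2:27 PM = 5 h 17 min; less 45 min break → 4 h 32 min
Tue: 9:49 AM–6:24 PM = 8 h 35 min; less 45 min break → 7 h 50 min
Wed: 7:24 AM–4:50 PM = 9 h 26 min; less 45 min break → 8 h 41 min
Thu: 6:37 AM–4:59 PM = 10 h 22 min; less 45 min break → 9 h 37 min
Fri: 11:11 AM–7:19 PM = 8 h 8 min; less 45 min break → 7 h 23 min
Sat: 10:00 AM–4:53 PM = 6 h 53 min; less 45 min break → 6 h 8 min
Total: 4 h 32 min + 7 h 50 min + 8 h 41 min + 9 h 37 min + 7 h 23 min + 6 h 8 min = 44 h 11 min.

44.18 hours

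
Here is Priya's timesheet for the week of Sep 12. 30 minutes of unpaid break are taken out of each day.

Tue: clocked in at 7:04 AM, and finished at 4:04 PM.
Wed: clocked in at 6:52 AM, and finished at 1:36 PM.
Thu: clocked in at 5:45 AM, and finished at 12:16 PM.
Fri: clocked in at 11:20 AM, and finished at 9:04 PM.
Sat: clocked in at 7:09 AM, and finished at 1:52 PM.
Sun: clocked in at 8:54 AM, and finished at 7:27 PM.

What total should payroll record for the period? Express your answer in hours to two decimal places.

Tue: 7:04 AM–4:04 PM = 9 h 0 min; less 30 min break → 8 h 30 min
Wed: 6:52 AM–1:36 PM = 6 h 44 min; less 30 min break → 6 h 14 min
Thu: 5:45 AM–12:16 PM = 6 h 31 min; less 30 min break → 6 h 1 min
Fri: 11:20 AM–9:04 PM = 9 h 44 min; less 30 min break → 9 h 14 min
Sat: 7:09 AM–1:52 PM = 6 h 43 min; less 30 min break → 6 h 13 min
Sun: 8:54 AM–7:27 PM = 10 h 33 min; less 30 min break → 10 h 3 min
Total: 8 h 30 min + 6 h 14 min + 6 h 1 min + 9 h 14 min + 6 h 13 min + 10 h 3 min = 46 h 15 min.

46.25 hours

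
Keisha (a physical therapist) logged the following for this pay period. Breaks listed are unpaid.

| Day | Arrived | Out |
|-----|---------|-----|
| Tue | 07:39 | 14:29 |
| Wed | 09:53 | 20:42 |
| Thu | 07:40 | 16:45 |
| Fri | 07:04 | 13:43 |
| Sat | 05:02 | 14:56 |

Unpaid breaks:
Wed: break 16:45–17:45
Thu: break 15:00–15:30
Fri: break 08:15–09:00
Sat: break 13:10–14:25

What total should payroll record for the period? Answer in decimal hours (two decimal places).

39.78 hours

Tue: 07:39–14:29 = 6 h 50 min
Wed: 09:53–20:42 = 10 h 49 min; less 60 min break → 9 h 49 min
Thu: 07:40–16:45 = 9 h 5 min; less 30 min break → 8 h 35 min
Fri: 07:04–13:43 = 6 h 39 min; less 45 min break → 5 h 54 min
Sat: 05:02–14:56 = 9 h 54 min; less 75 min break → 8 h 39 min
Total: 6 h 50 min + 9 h 49 min + 8 h 35 min + 5 h 54 min + 8 h 39 min = 39 h 47 min.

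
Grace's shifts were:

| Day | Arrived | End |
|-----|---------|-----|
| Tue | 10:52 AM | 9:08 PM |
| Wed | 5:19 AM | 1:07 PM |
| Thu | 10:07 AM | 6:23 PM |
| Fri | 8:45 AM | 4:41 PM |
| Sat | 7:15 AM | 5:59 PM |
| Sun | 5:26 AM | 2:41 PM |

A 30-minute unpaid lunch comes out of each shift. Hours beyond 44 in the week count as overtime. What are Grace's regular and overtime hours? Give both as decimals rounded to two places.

Tue: 10:52 AM–9:08 PM = 10 h 16 min; less 30 min break → 9 h 46 min
Wed: 5:19 AM–1:07 PM = 7 h 48 min; less 30 min break → 7 h 18 min
Thu: 10:07 AM–6:23 PM = 8 h 16 min; less 30 min break → 7 h 46 min
Fri: 8:45 AM–4:41 PM = 7 h 56 min; less 30 min break → 7 h 26 min
Sat: 7:15 AM–5:59 PM = 10 h 44 min; less 30 min break → 10 h 14 min
Sun: 5:26 AM–2:41 PM = 9 h 15 min; less 30 min break → 8 h 45 min
Total worked: 51 h 15 min = 51.25 h.
Threshold 44 h → overtime 7 h 15 min, regular 44 h 0 min.

Regular 44.00 hours, overtime 7.25 hours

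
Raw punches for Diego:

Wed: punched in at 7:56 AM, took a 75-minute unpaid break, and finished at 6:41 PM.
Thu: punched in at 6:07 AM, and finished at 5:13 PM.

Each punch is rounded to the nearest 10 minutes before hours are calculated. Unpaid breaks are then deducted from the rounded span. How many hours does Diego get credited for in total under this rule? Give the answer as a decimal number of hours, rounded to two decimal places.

Wed: in 7:56 AM→8:00 AM, out 6:41 PM→6:40 PM; 10 h 40 min − 75 min = 9 h 25 min
Thu: in 6:07 AM→6:10 AM, out 5:13 PM→5:10 PM; 11 h 0 min
Total credited: 20 h 25 min.

20.42 hours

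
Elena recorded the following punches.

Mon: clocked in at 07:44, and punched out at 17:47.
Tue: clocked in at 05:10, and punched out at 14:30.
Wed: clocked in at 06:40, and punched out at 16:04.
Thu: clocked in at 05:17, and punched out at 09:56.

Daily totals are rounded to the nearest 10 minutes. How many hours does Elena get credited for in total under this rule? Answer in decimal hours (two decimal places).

Mon: 07:44–17:47 = 10 h 3 min → rounds to 10 h 0 min
Tue: 05:10–14:30 = 9 h 20 min → rounds to 9 h 20 min
Wed: 06:40–16:04 = 9 h 24 min → rounds to 9 h 20 min
Thu: 05:17–09:56 = 4 h 39 min → rounds to 4 h 40 min
Total credited: 33 h 20 min.

33.33 hours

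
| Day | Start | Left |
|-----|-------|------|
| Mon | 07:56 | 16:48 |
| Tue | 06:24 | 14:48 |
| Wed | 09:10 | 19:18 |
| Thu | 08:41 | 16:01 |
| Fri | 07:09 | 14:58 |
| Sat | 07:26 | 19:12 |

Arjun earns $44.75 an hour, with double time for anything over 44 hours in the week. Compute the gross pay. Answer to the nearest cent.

$2892.34

Mon: 07:56–16:48 = 8 h 52 min
Tue: 06:24–14:48 = 8 h 24 min
Wed: 09:10–19:18 = 10 h 8 min
Thu: 08:41–16:01 = 7 h 20 min
Fri: 07:09–14:58 = 7 h 49 min
Sat: 07:26–19:12 = 11 h 46 min
Total worked: 54 h 19 min = 3259 min.
Regular 44 h 0 min = 2640 min at $44.75/h; overtime 10 h 19 min = 619 min at $89.50/h.
Pay = (2640 × $44.75 + 619 × $89.50) ÷ 60 = $2892.34.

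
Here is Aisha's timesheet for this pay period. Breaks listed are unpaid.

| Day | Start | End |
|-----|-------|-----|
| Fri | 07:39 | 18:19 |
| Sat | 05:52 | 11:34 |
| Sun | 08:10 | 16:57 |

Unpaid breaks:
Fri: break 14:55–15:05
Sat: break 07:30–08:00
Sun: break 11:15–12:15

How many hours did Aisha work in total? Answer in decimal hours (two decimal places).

23.48 hours

Fri: 07:39–18:19 = 10 h 40 min; less 10 min break → 10 h 30 min
Sat: 05:52–11:34 = 5 h 42 min; less 30 min break → 5 h 12 min
Sun: 08:10–16:57 = 8 h 47 min; less 60 min break → 7 h 47 min
Total: 10 h 30 min + 5 h 12 min + 7 h 47 min = 23 h 29 min.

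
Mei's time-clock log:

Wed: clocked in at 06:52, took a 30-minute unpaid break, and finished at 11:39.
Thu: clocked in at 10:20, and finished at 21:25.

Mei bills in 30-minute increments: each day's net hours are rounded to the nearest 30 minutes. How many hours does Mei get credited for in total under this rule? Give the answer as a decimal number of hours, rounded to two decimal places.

15.50 hours

Wed: 06:52–11:39 = 4 h 47 min − 30 min = 4 h 17 min → rounds to 4 h 30 min
Thu: 10:20–21:25 = 11 h 5 min → rounds to 11 h 0 min
Total credited: 15 h 30 min.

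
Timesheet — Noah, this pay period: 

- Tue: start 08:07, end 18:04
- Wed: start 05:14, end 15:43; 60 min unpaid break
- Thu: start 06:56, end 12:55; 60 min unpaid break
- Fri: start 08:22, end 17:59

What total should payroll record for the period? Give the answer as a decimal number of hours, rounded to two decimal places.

Tue: 08:07–18:04 = 9 h 57 min
Wed: 05:14–15:43 = 10 h 29 min; less 60 min break → 9 h 29 min
Thu: 06:56–12:55 = 5 h 59 min; less 60 min break → 4 h 59 min
Fri: 08:22–17:59 = 9 h 37 min
Total: 9 h 57 min + 9 h 29 min + 4 h 59 min + 9 h 37 min = 34 h 2 min.

34.03 hours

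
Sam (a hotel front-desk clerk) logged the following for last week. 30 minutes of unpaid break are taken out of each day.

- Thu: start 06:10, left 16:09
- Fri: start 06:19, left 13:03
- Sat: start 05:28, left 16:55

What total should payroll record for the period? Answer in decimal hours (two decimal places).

26.67 hours

Thu: 06:10–16:09 = 9 h 59 min; less 30 min break → 9 h 29 min
Fri: 06:19–13:03 = 6 h 44 min; less 30 min break → 6 h 14 min
Sat: 05:28–16:55 = 11 h 27 min; less 30 min break → 10 h 57 min
Total: 9 h 29 min + 6 h 14 min + 10 h 57 min = 26 h 40 min.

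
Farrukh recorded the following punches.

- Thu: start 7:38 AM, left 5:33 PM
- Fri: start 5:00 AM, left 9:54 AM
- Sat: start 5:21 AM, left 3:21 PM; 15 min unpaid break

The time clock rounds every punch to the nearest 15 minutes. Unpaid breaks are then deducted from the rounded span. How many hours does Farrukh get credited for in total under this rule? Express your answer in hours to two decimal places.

Thu: in 7:38 AM→7:45 AM, out 5:33 PM→5:30 PM; 9 h 45 min
Fri: in 5:00 AM→5:00 AM, out 9:54 AM→10:00 AM; 5 h 0 min
Sat: in 5:21 AM→5:15 AM, out 3:21 PM→3:15 PM; 10 h 0 min − 15 min = 9 h 45 min
Total credited: 24 h 30 min.

24.50 hours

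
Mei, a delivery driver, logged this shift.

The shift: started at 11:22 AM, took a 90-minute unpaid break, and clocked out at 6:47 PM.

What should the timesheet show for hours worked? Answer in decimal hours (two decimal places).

The shift: 11:22 AM–6:47 PM = 7 h 25 min; less 90 min break → 5 h 55 min

5.92 hours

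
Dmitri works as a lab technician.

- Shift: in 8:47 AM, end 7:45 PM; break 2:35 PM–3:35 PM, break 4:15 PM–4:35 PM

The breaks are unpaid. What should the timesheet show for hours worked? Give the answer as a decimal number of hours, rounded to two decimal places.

Shift: 8:47 AM–7:45 PM = 10 h 58 min; less 80 min break → 9 h 38 min

9.63 hours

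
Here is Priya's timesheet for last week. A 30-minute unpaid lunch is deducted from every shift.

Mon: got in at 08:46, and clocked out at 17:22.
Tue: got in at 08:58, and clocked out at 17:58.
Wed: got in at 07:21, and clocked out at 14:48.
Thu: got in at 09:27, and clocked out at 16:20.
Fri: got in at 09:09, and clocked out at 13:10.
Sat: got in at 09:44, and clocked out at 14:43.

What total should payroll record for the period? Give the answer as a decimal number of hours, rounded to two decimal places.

Mon: 08:46–17:22 = 8 h 36 min; less 30 min break → 8 h 6 min
Tue: 08:58–17:58 = 9 h 0 min; less 30 min break → 8 h 30 min
Wed: 07:21–14:48 = 7 h 27 min; less 30 min break → 6 h 57 min
Thu: 09:27–16:20 = 6 h 53 min; less 30 min break → 6 h 23 min
Fri: 09:09–13:10 = 4 h 1 min; less 30 min break → 3 h 31 min
Sat: 09:44–14:43 = 4 h 59 min; less 30 min break → 4 h 29 min
Total: 8 h 6 min + 8 h 30 min + 6 h 57 min + 6 h 23 min + 3 h 31 min + 4 h 29 min = 37 h 56 min.

37.93 hours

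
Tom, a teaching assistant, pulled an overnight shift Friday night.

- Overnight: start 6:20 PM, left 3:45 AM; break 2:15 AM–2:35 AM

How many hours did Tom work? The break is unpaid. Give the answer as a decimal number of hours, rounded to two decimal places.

Overnight: 6:20 PM → midnight = 5 h 40 min; midnight → 3:45 AM = 3 h 45 min; span 9 h 25 min; less 20 min break → 9 h 5 min

9.08 hours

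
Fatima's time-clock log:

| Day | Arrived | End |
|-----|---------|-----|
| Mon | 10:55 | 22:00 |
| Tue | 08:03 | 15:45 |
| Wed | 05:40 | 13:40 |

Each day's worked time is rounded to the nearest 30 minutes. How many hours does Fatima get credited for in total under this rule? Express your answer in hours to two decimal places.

26.50 hours

Mon: 10:55–22:00 = 11 h 5 min → rounds to 11 h 0 min
Tue: 08:03–15:45 = 7 h 42 min → rounds to 7 h 30 min
Wed: 05:40–13:40 = 8 h 0 min → rounds to 8 h 0 min
Total credited: 26 h 30 min.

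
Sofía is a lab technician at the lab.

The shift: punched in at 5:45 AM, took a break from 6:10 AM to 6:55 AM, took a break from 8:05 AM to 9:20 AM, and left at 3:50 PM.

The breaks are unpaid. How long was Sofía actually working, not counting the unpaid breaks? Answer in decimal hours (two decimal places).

The shift: 5:45 AM–3:50 PM = 10 h 5 min; less 120 min break → 8 h 5 min

8.08 hours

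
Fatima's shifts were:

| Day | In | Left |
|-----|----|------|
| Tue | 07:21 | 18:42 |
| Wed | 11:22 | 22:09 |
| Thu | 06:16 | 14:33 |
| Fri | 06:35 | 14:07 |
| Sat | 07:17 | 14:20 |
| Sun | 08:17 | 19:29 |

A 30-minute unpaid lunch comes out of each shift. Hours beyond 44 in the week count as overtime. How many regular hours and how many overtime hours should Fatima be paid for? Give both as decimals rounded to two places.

Regular 44.00 hours, overtime 9.20 hours

Tue: 07:21–18:42 = 11 h 21 min; less 30 min break → 10 h 51 min
Wed: 11:22–22:09 = 10 h 47 min; less 30 min break → 10 h 17 min
Thu: 06:16–14:33 = 8 h 17 min; less 30 min break → 7 h 47 min
Fri: 06:35–14:07 = 7 h 32 min; less 30 min break → 7 h 2 min
Sat: 07:17–14:20 = 7 h 3 min; less 30 min break → 6 h 33 min
Sun: 08:17–19:29 = 11 h 12 min; less 30 min break → 10 h 42 min
Total worked: 53 h 12 min = 53.20 h.
Threshold 44 h → overtime 9 h 12 min, regular 44 h 0 min.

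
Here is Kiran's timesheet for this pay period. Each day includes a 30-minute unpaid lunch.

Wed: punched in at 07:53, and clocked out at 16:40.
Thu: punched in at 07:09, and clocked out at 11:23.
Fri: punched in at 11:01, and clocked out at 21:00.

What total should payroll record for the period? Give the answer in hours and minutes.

Wed: 07:53–16:40 = 8 h 47 min; less 30 min break → 8 h 17 min
Thu: 07:09–11:23 = 4 h 14 min; less 30 min break → 3 h 44 min
Fri: 11:01–21:00 = 9 h 59 min; less 30 min break → 9 h 29 min
Total: 8 h 17 min + 3 h 44 min + 9 h 29 min = 21 h 30 min.

21 h 30 min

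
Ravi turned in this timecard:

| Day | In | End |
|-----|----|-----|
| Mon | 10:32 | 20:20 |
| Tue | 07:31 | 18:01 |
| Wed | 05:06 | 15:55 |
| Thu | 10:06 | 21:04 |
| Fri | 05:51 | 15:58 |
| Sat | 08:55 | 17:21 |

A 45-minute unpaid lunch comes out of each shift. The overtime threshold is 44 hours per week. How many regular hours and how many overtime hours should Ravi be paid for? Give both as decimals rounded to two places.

Regular 44.00 hours, overtime 12.13 hours

Mon: 10:32–20:20 = 9 h 48 min; less 45 min break → 9 h 3 min
Tue: 07:31–18:01 = 10 h 30 min; less 45 min break → 9 h 45 min
Wed: 05:06–15:55 = 10 h 49 min; less 45 min break → 10 h 4 min
Thu: 10:06–21:04 = 10 h 58 min; less 45 min break → 10 h 13 min
Fri: 05:51–15:58 = 10 h 7 min; less 45 min break → 9 h 22 min
Sat: 08:55–17:21 = 8 h 26 min; less 45 min break → 7 h 41 min
Total worked: 56 h 8 min = 56.13 h.
Threshold 44 h → overtime 12 h 8 min, regular 44 h 0 min.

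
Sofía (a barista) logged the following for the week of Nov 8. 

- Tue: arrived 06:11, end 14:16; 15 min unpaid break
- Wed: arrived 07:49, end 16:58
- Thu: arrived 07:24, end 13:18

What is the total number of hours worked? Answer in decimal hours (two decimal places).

22.88 hours

Tue: 06:11–14:16 = 8 h 5 min; less 15 min break → 7 h 50 min
Wed: 07:49–16:58 = 9 h 9 min
Thu: 07:24–13:18 = 5 h 54 min
Total: 7 h 50 min + 9 h 9 min + 5 h 54 min = 22 h 53 min.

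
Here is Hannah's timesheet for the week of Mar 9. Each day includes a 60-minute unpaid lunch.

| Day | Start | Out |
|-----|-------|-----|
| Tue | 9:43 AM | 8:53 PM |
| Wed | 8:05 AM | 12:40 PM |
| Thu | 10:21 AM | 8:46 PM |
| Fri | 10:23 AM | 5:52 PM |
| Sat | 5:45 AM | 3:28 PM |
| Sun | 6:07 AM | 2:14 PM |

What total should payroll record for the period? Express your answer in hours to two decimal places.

45.48 hours

Tue: 9:43 AM–8:53 PM = 11 h 10 min; less 60 min break → 10 h 10 min
Wed: 8:05 AM–12:40 PM = 4 h 35 min; less 60 min break → 3 h 35 min
Thu: 10:21 AM–8:46 PM = 10 h 25 min; less 60 min break → 9 h 25 min
Fri: 10:23 AM–5:52 PM = 7 h 29 min; less 60 min break → 6 h 29 min
Sat: 5:45 AM–3:28 PM = 9 h 43 min; less 60 min break → 8 h 43 min
Sun: 6:07 AM–2:14 PM = 8 h 7 min; less 60 min break → 7 h 7 min
Total: 10 h 10 min + 3 h 35 min + 9 h 25 min + 6 h 29 min + 8 h 43 min + 7 h 7 min = 45 h 29 min.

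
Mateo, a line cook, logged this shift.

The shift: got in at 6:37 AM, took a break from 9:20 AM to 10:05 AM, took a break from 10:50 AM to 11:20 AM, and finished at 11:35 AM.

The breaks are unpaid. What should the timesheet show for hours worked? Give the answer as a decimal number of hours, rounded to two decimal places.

The shift: 6:37 AM–11:35 AM = 4 h 58 min; less 75 min break → 3 h 43 min

3.72 hours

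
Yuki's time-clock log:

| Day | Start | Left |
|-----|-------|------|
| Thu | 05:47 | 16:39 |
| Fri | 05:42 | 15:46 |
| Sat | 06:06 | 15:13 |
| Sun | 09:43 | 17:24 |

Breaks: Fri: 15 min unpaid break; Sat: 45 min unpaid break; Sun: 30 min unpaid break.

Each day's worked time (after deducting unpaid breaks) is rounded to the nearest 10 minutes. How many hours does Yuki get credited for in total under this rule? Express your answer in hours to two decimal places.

36.17 hours

Thu: 05:47–16:39 = 10 h 52 min → rounds to 10 h 50 min
Fri: 05:42–15:46 = 10 h 4 min − 15 min = 9 h 49 min → rounds to 9 h 50 min
Sat: 06:06–15:13 = 9 h 7 min − 45 min = 8 h 22 min → rounds to 8 h 20 min
Sun: 09:43–17:24 = 7 h 41 min − 30 min = 7 h 11 min → rounds to 7 h 10 min
Total credited: 36 h 10 min.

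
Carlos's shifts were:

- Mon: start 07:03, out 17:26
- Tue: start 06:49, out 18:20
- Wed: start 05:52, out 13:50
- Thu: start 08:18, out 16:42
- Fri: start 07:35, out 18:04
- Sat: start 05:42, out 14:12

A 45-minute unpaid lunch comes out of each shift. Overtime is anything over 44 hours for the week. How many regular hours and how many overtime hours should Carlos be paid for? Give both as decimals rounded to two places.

Mon: 07:03–17:26 = 10 h 23 min; less 45 min break → 9 h 38 min
Tue: 06:49–18:20 = 11 h 31 min; less 45 min break → 10 h 46 min
Wed: 05:52–13:50 = 7 h 58 min; less 45 min break → 7 h 13 min
Thu: 08:18–16:42 = 8 h 24 min; less 45 min break → 7 h 39 min
Fri: 07:35–18:04 = 10 h 29 min; less 45 min break → 9 h 44 min
Sat: 05:42–14:12 = 8 h 30 min; less 45 min break → 7 h 45 min
Total worked: 52 h 45 min = 52.75 h.
Threshold 44 h → overtime 8 h 45 min, regular 44 h 0 min.

Regular 44.00 hours, overtime 8.75 hours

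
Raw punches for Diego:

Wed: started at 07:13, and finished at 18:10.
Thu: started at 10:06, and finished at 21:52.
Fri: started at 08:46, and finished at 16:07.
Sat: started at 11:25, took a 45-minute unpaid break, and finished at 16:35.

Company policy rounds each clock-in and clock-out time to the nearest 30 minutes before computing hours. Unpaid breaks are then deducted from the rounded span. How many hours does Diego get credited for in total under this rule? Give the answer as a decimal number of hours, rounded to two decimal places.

34.25 hours

Wed: in 07:13→07:00, out 18:10→18:00; 11 h 0 min
Thu: in 10:06→10:00, out 21:52→22:00; 12 h 0 min
Fri: in 08:46→09:00, out 16:07→16:00; 7 h 0 min
Sat: in 11:25→11:30, out 16:35→16:30; 5 h 0 min − 45 min = 4 h 15 min
Total credited: 34 h 15 min.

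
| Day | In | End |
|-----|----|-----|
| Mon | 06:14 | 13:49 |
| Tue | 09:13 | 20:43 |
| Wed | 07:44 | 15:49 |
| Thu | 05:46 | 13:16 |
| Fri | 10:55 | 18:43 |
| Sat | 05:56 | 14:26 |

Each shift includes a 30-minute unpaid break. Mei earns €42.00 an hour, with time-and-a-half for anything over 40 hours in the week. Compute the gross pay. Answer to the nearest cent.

€2181.90

Mon: 06:14–13:49 = 7 h 35 min; less 30 min break → 7 h 5 min
Tue: 09:13–20:43 = 11 h 30 min; less 30 min break → 11 h 0 min
Wed: 07:44–15:49 = 8 h 5 min; less 30 min break → 7 h 35 min
Thu: 05:46–13:16 = 7 h 30 min; less 30 min break → 7 h 0 min
Fri: 10:55–18:43 = 7 h 48 min; less 30 min break → 7 h 18 min
Sat: 05:56–14:26 = 8 h 30 min; less 30 min break → 8 h 0 min
Total worked: 47 h 58 min = 2878 min.
Regular 40 h 0 min = 2400 min at €42.00/h; overtime 7 h 58 min = 478 min at €63.00/h.
Pay = (2400 × €42.00 + 478 × €63.00) ÷ 60 = €2181.90.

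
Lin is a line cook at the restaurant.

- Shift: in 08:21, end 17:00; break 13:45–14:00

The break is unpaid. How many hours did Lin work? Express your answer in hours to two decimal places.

Shift: 08:21–17:00 = 8 h 39 min; less 15 min break → 8 h 24 min

8.40 hours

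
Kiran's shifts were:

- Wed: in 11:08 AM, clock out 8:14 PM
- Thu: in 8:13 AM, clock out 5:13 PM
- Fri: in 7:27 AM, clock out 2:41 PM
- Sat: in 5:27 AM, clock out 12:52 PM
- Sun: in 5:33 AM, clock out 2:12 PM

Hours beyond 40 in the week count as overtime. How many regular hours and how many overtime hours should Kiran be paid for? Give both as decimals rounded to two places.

Wed: 11:08 AM–8:14 PM = 9 h 6 min
Thu: 8:13 AM–5:13 PM = 9 h 0 min
Fri: 7:27 AM–2:41 PM = 7 h 14 min
Sat: 5:27 AM–12:52 PM = 7 h 25 min
Sun: 5:33 AM–2:12 PM = 8 h 39 min
Total worked: 41 h 24 min = 41.40 h.
Threshold 40 h → overtime 1 h 24 min, regular 40 h 0 min.

Regular 40.00 hours, overtime 1.40 hours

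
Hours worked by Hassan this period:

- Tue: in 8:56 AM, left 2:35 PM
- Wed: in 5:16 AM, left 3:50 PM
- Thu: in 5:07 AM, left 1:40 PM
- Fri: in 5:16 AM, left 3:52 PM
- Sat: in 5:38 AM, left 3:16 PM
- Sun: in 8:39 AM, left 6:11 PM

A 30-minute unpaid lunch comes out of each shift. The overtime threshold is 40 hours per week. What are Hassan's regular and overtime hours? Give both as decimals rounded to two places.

Tue: 8:56 AM–2:35 PM = 5 h 39 min; less 30 min break → 5 h 9 min
Wed: 5:16 AM–3:50 PM = 10 h 34 min; less 30 min break → 10 h 4 min
Thu: 5:07 AM–1:40 PM = 8 h 33 min; less 30 min break → 8 h 3 min
Fri: 5:16 AM–3:52 PM = 10 h 36 min; less 30 min break → 10 h 6 min
Sat: 5:38 AM–3:16 PM = 9 h 38 min; less 30 min break → 9 h 8 min
Sun: 8:39 AM–6:11 PM = 9 h 32 min; less 30 min break → 9 h 2 min
Total worked: 51 h 32 min = 51.53 h.
Threshold 40 h → overtime 11 h 32 min, regular 40 h 0 min.

Regular 40.00 hours, overtime 11.53 hours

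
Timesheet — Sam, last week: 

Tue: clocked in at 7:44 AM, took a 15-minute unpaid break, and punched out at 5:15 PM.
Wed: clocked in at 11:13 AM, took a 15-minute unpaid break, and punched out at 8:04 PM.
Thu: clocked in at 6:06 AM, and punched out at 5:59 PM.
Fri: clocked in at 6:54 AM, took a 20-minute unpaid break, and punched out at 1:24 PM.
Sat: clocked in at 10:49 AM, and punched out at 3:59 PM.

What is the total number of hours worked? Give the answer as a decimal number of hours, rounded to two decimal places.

Tue: 7:44 AM–5:15 PM = 9 h 31 min; less 15 min break → 9 h 16 min
Wed: 11:13 AM–8:04 PM = 8 h 51 min; less 15 min break → 8 h 36 min
Thu: 6:06 AM–5:59 PM = 11 h 53 min
Fri: 6:54 AM–1:24 PM = 6 h 30 min; less 20 min break → 6 h 10 min
Sat: 10:49 AM–3:59 PM = 5 h 10 min
Total: 9 h 16 min + 8 h 36 min + 11 h 53 min + 6 h 10 min + 5 h 10 min = 41 h 5 min.

41.08 hours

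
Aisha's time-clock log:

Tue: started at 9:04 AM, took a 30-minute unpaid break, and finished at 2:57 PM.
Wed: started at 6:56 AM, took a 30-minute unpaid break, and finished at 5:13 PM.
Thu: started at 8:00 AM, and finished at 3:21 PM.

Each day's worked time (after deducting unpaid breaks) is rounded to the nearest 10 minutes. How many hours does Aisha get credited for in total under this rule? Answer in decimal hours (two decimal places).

Tue: 9:04 AM–2:57 PM = 5 h 53 min − 30 min = 5 h 23 min → rounds to 5 h 20 min
Wed: 6:56 AM–5:13 PM = 10 h 17 min − 30 min = 9 h 47 min → rounds to 9 h 50 min
Thu: 8:00 AM–3:21 PM = 7 h 21 min → rounds to 7 h 20 min
Total credited: 22 h 30 min.

22.50 hours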